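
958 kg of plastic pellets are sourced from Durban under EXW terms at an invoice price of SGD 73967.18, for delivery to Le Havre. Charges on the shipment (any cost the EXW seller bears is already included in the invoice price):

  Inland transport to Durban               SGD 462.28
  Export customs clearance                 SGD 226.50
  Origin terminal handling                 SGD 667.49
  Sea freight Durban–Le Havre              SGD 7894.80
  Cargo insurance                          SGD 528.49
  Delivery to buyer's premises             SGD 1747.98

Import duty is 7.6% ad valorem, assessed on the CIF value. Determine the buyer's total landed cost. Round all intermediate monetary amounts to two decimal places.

EXW: the seller makes goods available at their premises; the buyer bears all onward costs.
CIF value = EXW price + inland to port + export clearance + origin terminal + freight + insurance = 73967.18 + 462.28 + 226.50 + 667.49 + 7894.80 + 528.49 = 83746.74
Import duty = 83746.74 × 7.6% = 6364.75
Buyer bears: inland to port 462.28 + export clearance 226.50 + origin terminal 667.49 + freight 7894.80 + insurance 528.49 + delivery 1747.98 + duty 6364.75 = 17892.29
Landed cost = invoice 73967.18 + 17892.29 = 91859.47

Total landed cost: SGD 91859.47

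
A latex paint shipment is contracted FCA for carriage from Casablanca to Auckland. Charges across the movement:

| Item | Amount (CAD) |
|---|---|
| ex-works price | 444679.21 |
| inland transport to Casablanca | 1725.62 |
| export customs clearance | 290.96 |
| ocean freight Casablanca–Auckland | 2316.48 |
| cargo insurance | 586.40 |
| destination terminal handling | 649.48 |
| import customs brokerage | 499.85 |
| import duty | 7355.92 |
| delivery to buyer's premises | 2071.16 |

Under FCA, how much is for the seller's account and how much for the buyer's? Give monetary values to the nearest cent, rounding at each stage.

FCA: the seller delivers export-cleared goods to the carrier; the buyer bears costs from that point.
Seller's account: goods 444679.21 + inland to port 1725.62 + export clearance 290.96 = 446695.79
Buyer's account: freight 2316.48 + insurance 586.40 + destination terminal 649.48 + brokerage 499.85 + duty 7355.92 + delivery 2071.16 = 13479.29

Seller: CAD 446695.79; buyer: CAD 13479.29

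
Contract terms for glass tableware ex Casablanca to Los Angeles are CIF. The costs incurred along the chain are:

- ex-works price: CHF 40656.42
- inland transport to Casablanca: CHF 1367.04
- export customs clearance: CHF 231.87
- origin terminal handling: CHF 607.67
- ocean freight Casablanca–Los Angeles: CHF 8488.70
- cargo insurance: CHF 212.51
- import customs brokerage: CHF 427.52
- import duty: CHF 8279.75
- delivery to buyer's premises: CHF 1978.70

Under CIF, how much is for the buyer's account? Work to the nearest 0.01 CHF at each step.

CIF: the seller pays costs through ocean freight and marine insurance to the destination port.
Seller's account: goods 40656.42 + inland to port 1367.04 + export clearance 231.87 + origin terminal 607.67 + freight 8488.70 + insurance 212.51 = 51564.21
Buyer's account: brokerage 427.52 + duty 8279.75 + delivery 1978.70 = 10685.97

Buyer's account: CHF 10685.97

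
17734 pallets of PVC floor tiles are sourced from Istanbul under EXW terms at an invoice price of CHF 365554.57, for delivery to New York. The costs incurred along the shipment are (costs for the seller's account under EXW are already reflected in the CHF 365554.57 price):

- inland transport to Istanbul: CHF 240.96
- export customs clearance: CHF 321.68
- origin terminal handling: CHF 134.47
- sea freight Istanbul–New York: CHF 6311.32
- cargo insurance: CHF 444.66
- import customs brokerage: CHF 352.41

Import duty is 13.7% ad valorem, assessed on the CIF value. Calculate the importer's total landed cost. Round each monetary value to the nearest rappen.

EXW: the seller makes goods available at their premises; the buyer bears all onward costs.
CIF value = EXW price + inland to port + export clearance + origin terminal + freight + insurance = 365554.57 + 240.96 + 321.68 + 134.47 + 6311.32 + 444.66 = 373007.66
Import duty = 373007.66 × 13.7% = 51102.05
Buyer bears: inland to port 240.96 + export clearance 321.68 + origin terminal 134.47 + freight 6311.32 + insurance 444.66 + brokerage 352.41 + duty 51102.05 = 58907.55
Landed cost = invoice 365554.57 + 58907.55 = 424462.12

Total landed cost: CHF 424462.12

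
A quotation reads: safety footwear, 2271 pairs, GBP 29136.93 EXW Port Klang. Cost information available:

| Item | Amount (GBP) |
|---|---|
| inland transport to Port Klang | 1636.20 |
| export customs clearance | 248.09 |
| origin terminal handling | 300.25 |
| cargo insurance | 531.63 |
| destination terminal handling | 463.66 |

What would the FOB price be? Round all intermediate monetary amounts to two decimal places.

FOB price: GBP 31321.47

Not relevant to the conversion: destination terminal, insurance — on the buyer under both terms; not part of either seller's price.
From EXW to FOB, the seller additionally bears: inland to port, export clearance, origin terminal.
FOB price = 29136.93 + 1636.20 + 248.09 + 300.25 = 31321.47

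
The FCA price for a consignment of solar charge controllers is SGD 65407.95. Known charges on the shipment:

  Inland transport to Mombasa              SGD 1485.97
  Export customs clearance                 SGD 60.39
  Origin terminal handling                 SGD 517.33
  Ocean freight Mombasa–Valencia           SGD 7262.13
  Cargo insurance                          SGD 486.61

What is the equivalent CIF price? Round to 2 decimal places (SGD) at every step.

CIF price: SGD 73674.02

Not relevant to the conversion: export clearance, inland to port — on the seller under both FCA and CIF; already in the FCA price and stays in the CIF price.
From FCA to CIF, the seller additionally bears: origin terminal, freight, insurance.
CIF price = 65407.95 + 517.33 + 7262.13 + 486.61 = 73674.02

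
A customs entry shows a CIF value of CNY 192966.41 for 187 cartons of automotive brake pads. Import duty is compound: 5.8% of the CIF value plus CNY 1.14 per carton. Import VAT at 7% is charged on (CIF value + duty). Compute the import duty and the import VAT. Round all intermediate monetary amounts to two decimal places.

Ad valorem component: 192966.41 × 5.8% = 11192.05
Specific component: 187 × 1.14 = 213.18
Import duty = 11192.05 + 213.18 = 11405.23
VAT base = CIF + duty = 192966.41 + 11405.23 = 204371.64
Import VAT = 204371.64 × 7% = 14306.01

Import duty: CNY 11405.23; import VAT: CNY 14306.01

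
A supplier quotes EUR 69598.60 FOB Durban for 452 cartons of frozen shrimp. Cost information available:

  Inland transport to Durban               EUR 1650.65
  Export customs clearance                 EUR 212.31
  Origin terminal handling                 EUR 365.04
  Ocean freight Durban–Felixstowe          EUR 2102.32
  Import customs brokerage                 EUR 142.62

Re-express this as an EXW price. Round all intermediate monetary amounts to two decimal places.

EXW price: EUR 67370.60

Not relevant to the conversion: freight, brokerage — on the buyer under both terms; not part of either seller's price.
From FOB to EXW, the seller no longer bears: inland to port, export clearance, origin terminal.
EXW price = 69598.60 − 1650.65 − 212.31 − 365.04 = 67370.60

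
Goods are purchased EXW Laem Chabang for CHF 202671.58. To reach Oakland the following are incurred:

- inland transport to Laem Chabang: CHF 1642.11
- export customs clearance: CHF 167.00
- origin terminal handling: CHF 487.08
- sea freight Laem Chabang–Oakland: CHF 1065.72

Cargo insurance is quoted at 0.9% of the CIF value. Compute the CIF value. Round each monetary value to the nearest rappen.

Let C be the CIF value. C = EXW price + pre-shipment costs + freight + 0.9% × C
C − 0.9% × C = 202671.58 + 1642.11 + 167.00 + 487.08 + 1065.72
0.991 × C = 206033.49
C = 206033.49 / 0.991 = 207904.63
Insurance premium = 0.9% × 207904.63 = 1871.14

CIF value: CHF 207904.63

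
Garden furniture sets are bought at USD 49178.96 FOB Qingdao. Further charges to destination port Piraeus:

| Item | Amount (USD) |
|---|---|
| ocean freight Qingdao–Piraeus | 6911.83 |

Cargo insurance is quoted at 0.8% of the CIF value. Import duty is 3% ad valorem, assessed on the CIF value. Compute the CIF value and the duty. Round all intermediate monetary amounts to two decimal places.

Let C be the CIF value. C = FOB price + freight + 0.8% × C
C − 0.8% × C = 49178.96 + 6911.83
0.992 × C = 56090.79
C = 56090.79 / 0.992 = 56543.14
Insurance premium = 0.8% × 56543.14 = 452.35
Import duty = 56543.14 × 3% = 1696.29

CIF value: USD 56543.14; import duty: USD 1696.29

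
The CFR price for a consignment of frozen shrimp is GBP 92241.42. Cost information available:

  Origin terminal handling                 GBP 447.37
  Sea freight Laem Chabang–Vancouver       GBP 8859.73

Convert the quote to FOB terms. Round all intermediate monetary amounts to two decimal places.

FOB price: GBP 83381.69

Not relevant to the conversion: origin terminal — on the seller under both CFR and FOB; already in the CFR price and stays in the FOB price.
From CFR to FOB, the seller no longer bears: freight.
FOB price = 92241.42 − 8859.73 = 83381.69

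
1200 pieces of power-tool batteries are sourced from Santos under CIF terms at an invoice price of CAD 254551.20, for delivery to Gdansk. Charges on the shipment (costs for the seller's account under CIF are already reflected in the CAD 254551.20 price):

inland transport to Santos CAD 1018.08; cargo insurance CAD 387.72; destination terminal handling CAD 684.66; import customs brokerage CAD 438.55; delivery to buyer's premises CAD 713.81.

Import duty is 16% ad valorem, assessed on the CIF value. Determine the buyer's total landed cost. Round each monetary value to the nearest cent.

Total landed cost: CAD 297116.41

CIF: the seller pays costs through ocean freight and marine insurance to the destination port.
Already in the invoice (seller's account under CIF): inland to port, insurance — exclude.
The CIF price already equals the CIF value: 254551.20
Import duty = 254551.20 × 16% = 40728.19
Buyer bears: destination terminal 684.66 + brokerage 438.55 + delivery 713.81 + duty 40728.19 = 42565.21
Landed cost = invoice 254551.20 + 42565.21 = 297116.41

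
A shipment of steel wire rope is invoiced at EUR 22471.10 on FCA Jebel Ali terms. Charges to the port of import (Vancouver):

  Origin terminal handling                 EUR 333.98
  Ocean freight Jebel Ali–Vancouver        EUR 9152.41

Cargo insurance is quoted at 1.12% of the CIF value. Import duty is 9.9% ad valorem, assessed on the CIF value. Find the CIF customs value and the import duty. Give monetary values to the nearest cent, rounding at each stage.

CIF value: EUR 32319.47; import duty: EUR 3199.63

Let C be the CIF value. C = FCA price + pre-shipment costs + freight + 1.12% × C
C − 1.12% × C = 22471.10 + 333.98 + 9152.41
0.9888 × C = 31957.49
C = 31957.49 / 0.9888 = 32319.47
Insurance premium = 1.12% × 32319.47 = 361.98
Import duty = 32319.47 × 9.9% = 3199.63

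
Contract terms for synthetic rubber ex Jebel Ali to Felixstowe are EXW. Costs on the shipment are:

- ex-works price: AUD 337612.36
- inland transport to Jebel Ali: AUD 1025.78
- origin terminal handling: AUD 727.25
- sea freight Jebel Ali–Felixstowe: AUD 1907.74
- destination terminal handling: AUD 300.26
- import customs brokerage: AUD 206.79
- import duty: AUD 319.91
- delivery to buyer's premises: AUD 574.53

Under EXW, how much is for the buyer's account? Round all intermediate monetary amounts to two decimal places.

Buyer's account: AUD 5062.26

EXW: the seller makes goods available at their premises; the buyer bears all onward costs.
Seller's account: goods 337612.36 = 337612.36
Buyer's account: inland to port 1025.78 + origin terminal 727.25 + freight 1907.74 + destination terminal 300.26 + brokerage 206.79 + duty 319.91 + delivery 574.53 = 5062.26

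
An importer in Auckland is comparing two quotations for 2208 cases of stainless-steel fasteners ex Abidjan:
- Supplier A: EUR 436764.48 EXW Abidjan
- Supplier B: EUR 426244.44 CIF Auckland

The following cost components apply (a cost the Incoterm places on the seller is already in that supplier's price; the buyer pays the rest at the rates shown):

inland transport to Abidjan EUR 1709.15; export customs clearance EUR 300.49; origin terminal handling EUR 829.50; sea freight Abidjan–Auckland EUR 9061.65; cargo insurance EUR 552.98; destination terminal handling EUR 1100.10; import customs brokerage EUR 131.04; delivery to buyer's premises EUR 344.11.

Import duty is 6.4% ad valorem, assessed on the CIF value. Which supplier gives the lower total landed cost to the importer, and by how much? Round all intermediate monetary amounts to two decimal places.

Supplier A (EXW):
CIF value = EXW price + inland to port + export clearance + origin terminal + freight + insurance = 436764.48 + 1709.15 + 300.49 + 829.50 + 9061.65 + 552.98 = 449218.25
Import duty = 449218.25 × 6.4% = 28749.97
Buyer bears (A): 1709.15 + 300.49 + 829.50 + 9061.65 + 552.98 + 1100.10 + 131.04 + 344.11 = 14029.02
Landed cost (A) = invoice 436764.48 + 14029.02 + duty 28749.97 = 479543.47
Supplier B (CIF):
The CIF price already equals the CIF value: 426244.44
Import duty = 426244.44 × 6.4% = 27279.64
Buyer bears (B): 1100.10 + 131.04 + 344.11 = 1575.25
Landed cost (B) = invoice 426244.44 + 1575.25 + duty 27279.64 = 455099.33
Difference = |479543.47 − 455099.33| = 24444.14

Supplier B is cheaper by EUR 24444.14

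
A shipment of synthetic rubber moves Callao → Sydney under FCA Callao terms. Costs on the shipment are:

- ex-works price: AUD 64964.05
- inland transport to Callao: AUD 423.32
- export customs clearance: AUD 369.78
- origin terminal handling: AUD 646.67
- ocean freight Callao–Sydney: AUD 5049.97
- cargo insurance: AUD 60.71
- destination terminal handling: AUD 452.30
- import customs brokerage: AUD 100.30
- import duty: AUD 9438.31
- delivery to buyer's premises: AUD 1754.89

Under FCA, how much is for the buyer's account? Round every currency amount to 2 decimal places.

Buyer's account: AUD 17503.15

FCA: the seller delivers export-cleared goods to the carrier; the buyer bears costs from that point.
Seller's account: goods 64964.05 + inland to port 423.32 + export clearance 369.78 = 65757.15
Buyer's account: origin terminal 646.67 + freight 5049.97 + insurance 60.71 + destination terminal 452.30 + brokerage 100.30 + duty 9438.31 + delivery 1754.89 = 17503.15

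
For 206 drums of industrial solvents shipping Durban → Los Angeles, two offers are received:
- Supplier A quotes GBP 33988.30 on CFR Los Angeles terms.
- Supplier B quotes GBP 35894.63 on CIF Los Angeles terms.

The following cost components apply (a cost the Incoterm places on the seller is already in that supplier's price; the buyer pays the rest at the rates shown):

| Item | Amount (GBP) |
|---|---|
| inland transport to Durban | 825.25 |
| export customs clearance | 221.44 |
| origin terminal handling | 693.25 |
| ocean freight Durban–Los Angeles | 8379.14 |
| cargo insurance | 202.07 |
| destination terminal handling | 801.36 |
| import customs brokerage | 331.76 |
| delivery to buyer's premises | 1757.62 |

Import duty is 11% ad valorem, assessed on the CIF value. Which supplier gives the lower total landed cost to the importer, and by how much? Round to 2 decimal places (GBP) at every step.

Supplier A is cheaper by GBP 1891.73

Supplier A (CFR):
CIF value = CFR price + insurance = 33988.30 + 202.07 = 34190.37
Import duty = 34190.37 × 11% = 3760.94
Buyer bears (A): 202.07 + 801.36 + 331.76 + 1757.62 = 3092.81
Landed cost (A) = invoice 33988.30 + 3092.81 + duty 3760.94 = 40842.05
Supplier B (CIF):
The CIF price already equals the CIF value: 35894.63
Import duty = 35894.63 × 11% = 3948.41
Buyer bears (B): 801.36 + 331.76 + 1757.62 = 2890.74
Landed cost (B) = invoice 35894.63 + 2890.74 + duty 3948.41 = 42733.78
Difference = |40842.05 − 42733.78| = 1891.73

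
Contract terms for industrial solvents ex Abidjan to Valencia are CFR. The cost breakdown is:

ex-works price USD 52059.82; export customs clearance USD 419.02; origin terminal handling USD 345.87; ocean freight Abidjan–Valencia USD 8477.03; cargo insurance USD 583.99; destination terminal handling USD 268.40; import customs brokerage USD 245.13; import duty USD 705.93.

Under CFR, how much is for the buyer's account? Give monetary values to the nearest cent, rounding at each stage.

CFR: the seller pays costs through ocean freight to the destination port, but not insurance.
Seller's account: goods 52059.82 + export clearance 419.02 + origin terminal 345.87 + freight 8477.03 = 61301.74
Buyer's account: insurance 583.99 + destination terminal 268.40 + brokerage 245.13 + duty 705.93 = 1803.45

Buyer's account: USD 1803.45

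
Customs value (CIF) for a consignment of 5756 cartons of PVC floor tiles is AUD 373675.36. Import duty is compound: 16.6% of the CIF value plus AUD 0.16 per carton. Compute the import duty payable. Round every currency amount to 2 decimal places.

Import duty: AUD 62951.07

Ad valorem component: 373675.36 × 16.6% = 62030.11
Specific component: 5756 × 0.16 = 920.96
Import duty = 62030.11 + 920.96 = 62951.07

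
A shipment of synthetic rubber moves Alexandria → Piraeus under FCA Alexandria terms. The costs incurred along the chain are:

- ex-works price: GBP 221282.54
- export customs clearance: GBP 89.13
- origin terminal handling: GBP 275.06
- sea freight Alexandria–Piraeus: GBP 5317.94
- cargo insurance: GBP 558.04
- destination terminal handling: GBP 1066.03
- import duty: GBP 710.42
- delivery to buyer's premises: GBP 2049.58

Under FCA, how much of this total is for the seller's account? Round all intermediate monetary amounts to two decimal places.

Seller's account: GBP 221371.67

FCA: the seller delivers export-cleared goods to the carrier; the buyer bears costs from that point.
Seller's account: goods 221282.54 + export clearance 89.13 = 221371.67
Buyer's account: origin terminal 275.06 + freight 5317.94 + insurance 558.04 + destination terminal 1066.03 + duty 710.42 + delivery 2049.58 = 9977.07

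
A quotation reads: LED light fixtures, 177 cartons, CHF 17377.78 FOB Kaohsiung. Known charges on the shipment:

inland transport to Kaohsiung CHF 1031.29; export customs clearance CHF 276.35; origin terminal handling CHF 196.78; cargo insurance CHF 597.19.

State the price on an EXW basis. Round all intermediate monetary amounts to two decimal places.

EXW price: CHF 15873.36

Not relevant to the conversion: insurance — on the buyer under both terms; not part of either seller's price.
From FOB to EXW, the seller no longer bears: inland to port, export clearance, origin terminal.
EXW price = 17377.78 − 1031.29 − 276.35 − 196.78 = 15873.36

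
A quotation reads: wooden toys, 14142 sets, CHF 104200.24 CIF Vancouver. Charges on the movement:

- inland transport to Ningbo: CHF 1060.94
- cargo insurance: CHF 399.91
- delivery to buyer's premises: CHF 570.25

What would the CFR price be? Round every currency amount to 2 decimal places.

Not relevant to the conversion: inland to port — on the seller under both CIF and CFR; already in the CIF price and stays in the CFR price. delivery — on the buyer under both terms; not part of either seller's price.
From CIF to CFR, the seller no longer bears: insurance.
CFR price = 104200.24 − 399.91 = 103800.33

CFR price: CHF 103800.33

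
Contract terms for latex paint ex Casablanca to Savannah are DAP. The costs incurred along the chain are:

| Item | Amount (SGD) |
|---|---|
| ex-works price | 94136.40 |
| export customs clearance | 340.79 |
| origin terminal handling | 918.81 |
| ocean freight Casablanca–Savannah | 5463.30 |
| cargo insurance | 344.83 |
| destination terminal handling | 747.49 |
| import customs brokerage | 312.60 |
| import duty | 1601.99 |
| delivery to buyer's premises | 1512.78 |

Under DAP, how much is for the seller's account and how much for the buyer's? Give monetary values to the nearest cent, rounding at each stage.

Seller: SGD 103464.40; buyer: SGD 1914.59

DAP: the seller bears all costs to the named destination except import duty and clearance.
Seller's account: goods 94136.40 + export clearance 340.79 + origin terminal 918.81 + freight 5463.30 + insurance 344.83 + destination terminal 747.49 + delivery 1512.78 = 103464.40
Buyer's account: brokerage 312.60 + duty 1601.99 = 1914.59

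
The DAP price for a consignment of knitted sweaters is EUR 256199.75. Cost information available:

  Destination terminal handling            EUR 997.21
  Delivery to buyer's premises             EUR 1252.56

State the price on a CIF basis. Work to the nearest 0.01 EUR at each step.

CIF price: EUR 253949.98

From DAP to CIF, the seller no longer bears: destination terminal, delivery.
CIF price = 256199.75 − 997.21 − 1252.56 = 253949.98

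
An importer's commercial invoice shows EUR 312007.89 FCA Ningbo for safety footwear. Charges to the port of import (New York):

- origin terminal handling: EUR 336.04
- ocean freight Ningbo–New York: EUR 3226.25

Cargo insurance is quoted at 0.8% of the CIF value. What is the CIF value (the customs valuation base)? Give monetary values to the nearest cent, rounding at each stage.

Let C be the CIF value. C = FCA price + pre-shipment costs + freight + 0.8% × C
C − 0.8% × C = 312007.89 + 336.04 + 3226.25
0.992 × C = 315570.18
C = 315570.18 / 0.992 = 318115.10
Insurance premium = 0.8% × 318115.10 = 2544.92

CIF value: EUR 318115.10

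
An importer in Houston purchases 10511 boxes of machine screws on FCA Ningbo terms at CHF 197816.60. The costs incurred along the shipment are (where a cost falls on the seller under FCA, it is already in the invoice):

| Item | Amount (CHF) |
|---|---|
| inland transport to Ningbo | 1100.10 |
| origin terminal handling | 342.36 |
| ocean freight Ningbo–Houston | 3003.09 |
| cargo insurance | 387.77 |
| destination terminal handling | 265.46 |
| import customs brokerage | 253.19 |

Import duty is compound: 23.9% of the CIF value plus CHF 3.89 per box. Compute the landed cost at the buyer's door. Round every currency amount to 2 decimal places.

Total landed cost: CHF 291126.67

FCA: the seller delivers export-cleared goods to the carrier; the buyer bears costs from that point.
Already in the invoice (seller's account under FCA): inland to port — exclude.
CIF value = FCA price + origin terminal + freight + insurance = 197816.60 + 342.36 + 3003.09 + 387.77 = 201549.82
Ad valorem component: 201549.82 × 23.9% = 48170.41
Specific component: 10511 × 3.89 = 40887.79
Import duty = 48170.41 + 40887.79 = 89058.20
Buyer bears: origin terminal 342.36 + freight 3003.09 + insurance 387.77 + destination terminal 265.46 + brokerage 253.19 + duty 89058.20 = 93310.07
Landed cost = invoice 197816.60 + 93310.07 = 291126.67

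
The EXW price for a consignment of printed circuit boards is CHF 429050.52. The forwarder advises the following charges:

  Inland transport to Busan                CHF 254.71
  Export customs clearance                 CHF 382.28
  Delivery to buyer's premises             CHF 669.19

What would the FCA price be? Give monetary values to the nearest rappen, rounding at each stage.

FCA price: CHF 429687.51

Not relevant to the conversion: delivery — on the buyer under both terms; not part of either seller's price.
From EXW to FCA, the seller additionally bears: inland to port, export clearance.
FCA price = 429050.52 + 254.71 + 382.28 = 429687.51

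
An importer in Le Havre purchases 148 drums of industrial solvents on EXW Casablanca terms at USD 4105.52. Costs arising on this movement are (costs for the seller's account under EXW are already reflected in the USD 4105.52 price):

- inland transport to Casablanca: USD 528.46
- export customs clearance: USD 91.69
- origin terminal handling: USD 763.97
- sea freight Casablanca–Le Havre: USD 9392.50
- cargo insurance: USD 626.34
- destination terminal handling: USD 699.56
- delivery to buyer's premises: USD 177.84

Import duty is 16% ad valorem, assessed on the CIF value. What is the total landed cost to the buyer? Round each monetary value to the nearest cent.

EXW: the seller makes goods available at their premises; the buyer bears all onward costs.
CIF value = EXW price + inland to port + export clearance + origin terminal + freight + insurance = 4105.52 + 528.46 + 91.69 + 763.97 + 9392.50 + 626.34 = 15508.48
Import duty = 15508.48 × 16% = 2481.36
Buyer bears: inland to port 528.46 + export clearance 91.69 + origin terminal 763.97 + freight 9392.50 + insurance 626.34 + destination terminal 699.56 + delivery 177.84 + duty 2481.36 = 14761.72
Landed cost = invoice 4105.52 + 14761.72 = 18867.24

Total landed cost: USD 18867.24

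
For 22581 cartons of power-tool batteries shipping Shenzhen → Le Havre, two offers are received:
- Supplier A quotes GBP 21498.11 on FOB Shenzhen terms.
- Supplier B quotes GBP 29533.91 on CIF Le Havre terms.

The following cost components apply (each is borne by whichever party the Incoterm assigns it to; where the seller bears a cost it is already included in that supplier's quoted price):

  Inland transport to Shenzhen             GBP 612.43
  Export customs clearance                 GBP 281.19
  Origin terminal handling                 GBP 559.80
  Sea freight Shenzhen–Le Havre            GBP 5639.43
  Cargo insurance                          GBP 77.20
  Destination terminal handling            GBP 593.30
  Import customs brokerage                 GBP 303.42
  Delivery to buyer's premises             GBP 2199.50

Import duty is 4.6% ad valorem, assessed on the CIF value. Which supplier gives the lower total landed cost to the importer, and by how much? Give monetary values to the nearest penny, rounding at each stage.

Supplier A is cheaper by GBP 2425.85

Supplier A (FOB):
CIF value = FOB price + freight + insurance = 21498.11 + 5639.43 + 77.20 = 27214.74
Import duty = 27214.74 × 4.6% = 1251.88
Buyer bears (A): 5639.43 + 77.20 + 593.30 + 303.42 + 2199.50 = 8812.85
Landed cost (A) = invoice 21498.11 + 8812.85 + duty 1251.88 = 31562.84
Supplier B (CIF):
The CIF price already equals the CIF value: 29533.91
Import duty = 29533.91 × 4.6% = 1358.56
Buyer bears (B): 593.30 + 303.42 + 2199.50 = 3096.22
Landed cost (B) = invoice 29533.91 + 3096.22 + duty 1358.56 = 33988.69
Difference = |31562.84 − 33988.69| = 2425.85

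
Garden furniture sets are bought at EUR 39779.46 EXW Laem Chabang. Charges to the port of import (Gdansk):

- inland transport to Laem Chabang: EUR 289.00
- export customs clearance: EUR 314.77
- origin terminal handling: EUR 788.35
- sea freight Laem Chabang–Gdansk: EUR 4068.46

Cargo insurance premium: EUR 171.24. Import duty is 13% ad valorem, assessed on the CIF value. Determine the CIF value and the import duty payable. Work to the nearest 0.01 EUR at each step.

CIF = EXW price + pre-shipment costs + freight + insurance
CIF = 39779.46 + 289.00 + 314.77 + 788.35 + 4068.46 + 171.24 = 45411.28
Import duty = 45411.28 × 13% = 5903.47

CIF value: EUR 45411.28; import duty: EUR 5903.47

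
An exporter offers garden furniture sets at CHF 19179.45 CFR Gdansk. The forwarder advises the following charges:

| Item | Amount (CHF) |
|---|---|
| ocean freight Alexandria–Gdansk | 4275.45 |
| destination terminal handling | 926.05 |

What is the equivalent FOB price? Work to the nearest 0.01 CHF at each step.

Not relevant to the conversion: destination terminal — on the buyer under both terms; not part of either seller's price.
From CFR to FOB, the seller no longer bears: freight.
FOB price = 19179.45 − 4275.45 = 14904.00

FOB price: CHF 14904.00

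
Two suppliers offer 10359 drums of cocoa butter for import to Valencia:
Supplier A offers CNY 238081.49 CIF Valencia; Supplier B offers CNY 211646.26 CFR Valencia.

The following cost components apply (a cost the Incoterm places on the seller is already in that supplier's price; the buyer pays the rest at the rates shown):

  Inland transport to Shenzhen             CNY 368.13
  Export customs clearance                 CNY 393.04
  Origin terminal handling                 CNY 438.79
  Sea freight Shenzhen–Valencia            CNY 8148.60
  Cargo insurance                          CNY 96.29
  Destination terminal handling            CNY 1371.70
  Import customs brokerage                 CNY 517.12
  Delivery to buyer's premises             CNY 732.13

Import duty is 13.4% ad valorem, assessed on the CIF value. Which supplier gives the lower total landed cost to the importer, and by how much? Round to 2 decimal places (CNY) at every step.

Supplier A (CIF):
The CIF price already equals the CIF value: 238081.49
Import duty = 238081.49 × 13.4% = 31902.92
Buyer bears (A): 1371.70 + 517.12 + 732.13 = 2620.95
Landed cost (A) = invoice 238081.49 + 2620.95 + duty 31902.92 = 272605.36
Supplier B (CFR):
CIF value = CFR price + insurance = 211646.26 + 96.29 = 211742.55
Import duty = 211742.55 × 13.4% = 28373.50
Buyer bears (B): 96.29 + 1371.70 + 517.12 + 732.13 = 2717.24
Landed cost (B) = invoice 211646.26 + 2717.24 + duty 28373.50 = 242737.00
Difference = |272605.36 − 242737.00| = 29868.36

Supplier B is cheaper by CNY 29868.36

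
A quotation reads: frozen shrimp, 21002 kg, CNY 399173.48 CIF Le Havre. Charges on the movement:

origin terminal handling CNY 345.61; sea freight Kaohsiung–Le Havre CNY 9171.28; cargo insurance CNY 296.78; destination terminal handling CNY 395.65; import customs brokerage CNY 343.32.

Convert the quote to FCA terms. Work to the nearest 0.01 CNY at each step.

Not relevant to the conversion: destination terminal, brokerage — on the buyer under both terms; not part of either seller's price.
From CIF to FCA, the seller no longer bears: origin terminal, freight, insurance.
FCA price = 399173.48 − 345.61 − 9171.28 − 296.78 = 389359.81

FCA price: CNY 389359.81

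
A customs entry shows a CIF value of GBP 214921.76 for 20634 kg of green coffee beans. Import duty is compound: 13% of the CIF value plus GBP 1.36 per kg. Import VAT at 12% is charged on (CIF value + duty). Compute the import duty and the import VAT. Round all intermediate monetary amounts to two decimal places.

Import duty: GBP 56002.07; import VAT: GBP 32510.86

Ad valorem component: 214921.76 × 13% = 27939.83
Specific component: 20634 × 1.36 = 28062.24
Import duty = 27939.83 + 28062.24 = 56002.07
VAT base = CIF + duty = 214921.76 + 56002.07 = 270923.83
Import VAT = 270923.83 × 12% = 32510.86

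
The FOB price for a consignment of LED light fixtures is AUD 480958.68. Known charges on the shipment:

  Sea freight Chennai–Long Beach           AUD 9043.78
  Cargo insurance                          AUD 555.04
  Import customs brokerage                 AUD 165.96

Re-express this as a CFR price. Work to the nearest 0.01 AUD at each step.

CFR price: AUD 490002.46

Not relevant to the conversion: insurance, brokerage — on the buyer under both terms; not part of either seller's price.
From FOB to CFR, the seller additionally bears: freight.
CFR price = 480958.68 + 9043.78 = 490002.46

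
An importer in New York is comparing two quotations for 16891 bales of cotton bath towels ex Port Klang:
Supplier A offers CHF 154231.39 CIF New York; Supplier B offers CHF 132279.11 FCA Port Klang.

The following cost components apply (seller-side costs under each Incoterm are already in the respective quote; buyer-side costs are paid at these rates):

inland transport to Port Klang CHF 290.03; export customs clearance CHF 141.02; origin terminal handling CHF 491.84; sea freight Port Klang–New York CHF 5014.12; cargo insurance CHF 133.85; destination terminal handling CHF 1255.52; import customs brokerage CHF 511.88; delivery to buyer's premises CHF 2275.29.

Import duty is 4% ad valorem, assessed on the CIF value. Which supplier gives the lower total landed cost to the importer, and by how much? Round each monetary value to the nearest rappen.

Supplier A (CIF):
The CIF price already equals the CIF value: 154231.39
Import duty = 154231.39 × 4% = 6169.26
Buyer bears (A): 1255.52 + 511.88 + 2275.29 = 4042.69
Landed cost (A) = invoice 154231.39 + 4042.69 + duty 6169.26 = 164443.34
Supplier B (FCA):
CIF value = FCA price + origin terminal + freight + insurance = 132279.11 + 491.84 + 5014.12 + 133.85 = 137918.92
Import duty = 137918.92 × 4% = 5516.76
Buyer bears (B): 491.84 + 5014.12 + 133.85 + 1255.52 + 511.88 + 2275.29 = 9682.50
Landed cost (B) = invoice 132279.11 + 9682.50 + duty 5516.76 = 147478.37
Difference = |164443.34 − 147478.37| = 16964.97

Supplier B is cheaper by CHF 16964.97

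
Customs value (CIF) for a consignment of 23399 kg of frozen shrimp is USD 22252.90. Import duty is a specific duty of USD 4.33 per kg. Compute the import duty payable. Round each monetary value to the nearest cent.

Import duty = 23399 × 4.33 = 101317.67

Import duty: USD 101317.67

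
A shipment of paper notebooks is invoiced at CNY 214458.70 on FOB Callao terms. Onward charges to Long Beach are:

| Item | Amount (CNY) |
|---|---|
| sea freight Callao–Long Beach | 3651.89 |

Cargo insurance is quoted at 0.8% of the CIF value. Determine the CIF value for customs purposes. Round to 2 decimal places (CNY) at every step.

Let C be the CIF value. C = FOB price + freight + 0.8% × C
C − 0.8% × C = 214458.70 + 3651.89
0.992 × C = 218110.59
C = 218110.59 / 0.992 = 219869.55
Insurance premium = 0.8% × 219869.55 = 1758.96

CIF value: CNY 219869.55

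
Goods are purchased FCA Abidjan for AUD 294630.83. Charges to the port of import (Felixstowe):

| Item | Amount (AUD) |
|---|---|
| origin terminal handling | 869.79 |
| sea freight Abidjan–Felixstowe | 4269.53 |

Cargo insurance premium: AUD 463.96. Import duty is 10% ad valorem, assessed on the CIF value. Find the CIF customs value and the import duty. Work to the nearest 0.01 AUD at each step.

CIF value: AUD 300234.11; import duty: AUD 30023.41

CIF = FCA price + pre-shipment costs + freight + insurance
CIF = 294630.83 + 869.79 + 4269.53 + 463.96 = 300234.11
Import duty = 300234.11 × 10% = 30023.41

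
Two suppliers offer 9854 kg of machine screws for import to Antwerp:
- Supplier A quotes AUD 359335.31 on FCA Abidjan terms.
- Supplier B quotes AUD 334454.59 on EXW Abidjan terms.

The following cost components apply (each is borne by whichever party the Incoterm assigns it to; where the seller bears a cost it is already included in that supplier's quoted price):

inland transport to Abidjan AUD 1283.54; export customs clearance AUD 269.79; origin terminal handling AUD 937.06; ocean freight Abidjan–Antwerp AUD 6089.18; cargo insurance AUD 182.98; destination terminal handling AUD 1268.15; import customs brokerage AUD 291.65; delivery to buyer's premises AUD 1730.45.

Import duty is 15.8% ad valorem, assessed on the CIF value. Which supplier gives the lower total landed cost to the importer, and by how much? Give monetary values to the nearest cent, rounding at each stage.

Supplier B is cheaper by AUD 27013.12

Supplier A (FCA):
CIF value = FCA price + origin terminal + freight + insurance = 359335.31 + 937.06 + 6089.18 + 182.98 = 366544.53
Import duty = 366544.53 × 15.8% = 57914.04
Buyer bears (A): 937.06 + 6089.18 + 182.98 + 1268.15 + 291.65 + 1730.45 = 10499.47
Landed cost (A) = invoice 359335.31 + 10499.47 + duty 57914.04 = 427748.82
Supplier B (EXW):
CIF value = EXW price + inland to port + export clearance + origin terminal + freight + insurance = 334454.59 + 1283.54 + 269.79 + 937.06 + 6089.18 + 182.98 = 343217.14
Import duty = 343217.14 × 15.8% = 54228.31
Buyer bears (B): 1283.54 + 269.79 + 937.06 + 6089.18 + 182.98 + 1268.15 + 291.65 + 1730.45 = 12052.80
Landed cost (B) = invoice 334454.59 + 12052.80 + duty 54228.31 = 400735.70
Difference = |427748.82 − 400735.70| = 27013.12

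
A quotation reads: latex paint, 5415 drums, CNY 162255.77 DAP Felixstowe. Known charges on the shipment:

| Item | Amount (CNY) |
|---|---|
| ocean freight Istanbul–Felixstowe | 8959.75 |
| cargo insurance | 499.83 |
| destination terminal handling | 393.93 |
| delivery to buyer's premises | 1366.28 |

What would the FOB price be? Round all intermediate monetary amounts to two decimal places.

FOB price: CNY 151035.98

From DAP to FOB, the seller no longer bears: freight, insurance, destination terminal, delivery.
FOB price = 162255.77 − 8959.75 − 499.83 − 393.93 − 1366.28 = 151035.98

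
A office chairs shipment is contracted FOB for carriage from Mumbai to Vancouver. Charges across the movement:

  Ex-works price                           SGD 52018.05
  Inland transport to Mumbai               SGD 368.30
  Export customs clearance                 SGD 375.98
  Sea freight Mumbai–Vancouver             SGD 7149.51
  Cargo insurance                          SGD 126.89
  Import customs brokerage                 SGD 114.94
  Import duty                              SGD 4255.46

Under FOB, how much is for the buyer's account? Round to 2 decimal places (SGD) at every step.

Buyer's account: SGD 11646.80

FOB: the seller bears costs until goods are on board at the origin port; the buyer bears freight, insurance and all costs thereafter.
Seller's account: goods 52018.05 + inland to port 368.30 + export clearance 375.98 = 52762.33
Buyer's account: freight 7149.51 + insurance 126.89 + brokerage 114.94 + duty 4255.46 = 11646.80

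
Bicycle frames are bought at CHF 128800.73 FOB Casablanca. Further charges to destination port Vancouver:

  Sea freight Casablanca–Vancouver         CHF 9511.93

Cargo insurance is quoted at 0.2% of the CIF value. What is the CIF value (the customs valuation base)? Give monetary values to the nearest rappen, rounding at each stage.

CIF value: CHF 138589.84

Let C be the CIF value. C = FOB price + freight + 0.2% × C
C − 0.2% × C = 128800.73 + 9511.93
0.998 × C = 138312.66
C = 138312.66 / 0.998 = 138589.84
Insurance premium = 0.2% × 138589.84 = 277.18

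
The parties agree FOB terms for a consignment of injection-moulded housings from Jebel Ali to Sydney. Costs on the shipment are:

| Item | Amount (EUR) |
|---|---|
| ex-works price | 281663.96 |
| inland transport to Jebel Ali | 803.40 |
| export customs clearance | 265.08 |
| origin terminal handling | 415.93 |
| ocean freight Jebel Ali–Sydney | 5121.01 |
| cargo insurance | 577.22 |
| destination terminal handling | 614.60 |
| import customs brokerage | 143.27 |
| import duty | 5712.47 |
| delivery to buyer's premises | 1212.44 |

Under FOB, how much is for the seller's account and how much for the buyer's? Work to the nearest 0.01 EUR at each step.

FOB: the seller bears costs until goods are on board at the origin port; the buyer bears freight, insurance and all costs thereafter.
Seller's account: goods 281663.96 + inland to port 803.40 + export clearance 265.08 + origin terminal 415.93 = 283148.37
Buyer's account: freight 5121.01 + insurance 577.22 + destination terminal 614.60 + brokerage 143.27 + duty 5712.47 + delivery 1212.44 = 13381.01

Seller: EUR 283148.37; buyer: EUR 13381.01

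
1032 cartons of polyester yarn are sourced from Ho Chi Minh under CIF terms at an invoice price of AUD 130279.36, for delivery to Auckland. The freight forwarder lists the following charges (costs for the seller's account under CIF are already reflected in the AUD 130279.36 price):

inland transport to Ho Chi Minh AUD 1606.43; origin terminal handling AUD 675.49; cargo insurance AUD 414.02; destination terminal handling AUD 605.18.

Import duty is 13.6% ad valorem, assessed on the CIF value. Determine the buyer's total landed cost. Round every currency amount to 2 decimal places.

Total landed cost: AUD 148602.53

CIF: the seller pays costs through ocean freight and marine insurance to the destination port.
Already in the invoice (seller's account under CIF): inland to port, origin terminal, insurance — exclude.
The CIF price already equals the CIF value: 130279.36
Import duty = 130279.36 × 13.6% = 17717.99
Buyer bears: destination terminal 605.18 + duty 17717.99 = 18323.17
Landed cost = invoice 130279.36 + 18323.17 = 148602.53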